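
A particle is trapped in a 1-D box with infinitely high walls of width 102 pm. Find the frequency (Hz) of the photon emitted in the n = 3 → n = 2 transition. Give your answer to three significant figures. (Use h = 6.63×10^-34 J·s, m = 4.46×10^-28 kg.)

f = 8.93×10^13 Hz

E_1 = h²/(8mL²) = 1.184×10^-20 J and ΔE = (3² − 2²)E_1 = 5.920×10^-20 J.
f = ΔE/h = 5.920×10^-20/6.63×10^-34 = 8.93×10^13 Hz.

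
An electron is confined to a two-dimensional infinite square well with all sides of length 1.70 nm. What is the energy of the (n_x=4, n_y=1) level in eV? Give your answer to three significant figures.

E = 2.21 eV

For a 2D rectangular well E = (h²/8m_e)·Σ n_i²/L_i² = (6.626×10^-34)²/(8·9.109×10^-31) · [4²/(1.70 nm)² + 1²/(1.70 nm)²].
Evaluating gives E = 3.544×10^-19 J = 2.21 eV.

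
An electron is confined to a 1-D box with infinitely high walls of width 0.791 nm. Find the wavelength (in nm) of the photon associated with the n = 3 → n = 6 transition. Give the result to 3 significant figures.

λ = 76.4 nm

E_1 = h²/(8m_eL²) = 9.629×10^-20 J, so ΔE = (6² − 3²)E_1 = 2.600×10^-18 J.
λ = hc/ΔE = (6.626×10^-34·2.998×10^8)/2.600×10^-18 = 7.64×10^-8 m = 76.4 nm.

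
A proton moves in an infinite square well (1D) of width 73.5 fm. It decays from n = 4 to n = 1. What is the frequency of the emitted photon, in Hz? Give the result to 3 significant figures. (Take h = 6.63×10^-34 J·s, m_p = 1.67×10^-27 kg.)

f = 1.38×10^20 Hz

E_1 = h²/(8m_pL²) = 6.090×10^-15 J and ΔE = (4² − 1²)E_1 = 9.135×10^-14 J.
f = ΔE/h = 9.135×10^-14/6.63×10^-34 = 1.38×10^20 Hz.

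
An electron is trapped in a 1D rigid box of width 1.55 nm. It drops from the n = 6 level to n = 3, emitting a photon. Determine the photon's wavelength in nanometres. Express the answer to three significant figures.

E_1 = h²/(8m_eL²) = 2.508×10^-20 J, so ΔE = (6² − 3²)E_1 = 6.772×10^-19 J.
λ = hc/ΔE = (6.626×10^-34·2.998×10^8)/6.772×10^-19 = 2.93×10^-7 m = 293 nm.

λ = 293 nm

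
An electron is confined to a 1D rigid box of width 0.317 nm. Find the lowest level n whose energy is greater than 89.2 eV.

n = 5

E_1 = h²/(8m_eL²) = 5.995×10^-19 J = 3.742 eV.
Need n² > 89.2/3.742 = 23.84, i.e. n > 4.883.
The smallest integer satisfying this is n = 5.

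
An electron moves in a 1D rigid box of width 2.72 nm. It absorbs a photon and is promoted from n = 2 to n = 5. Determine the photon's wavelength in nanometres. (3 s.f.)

E_1 = h²/(8m_eL²) = 8.143×10^-21 J, so ΔE = (5² − 2²)E_1 = 1.710×10^-19 J.
λ = hc/ΔE = (6.626×10^-34·2.998×10^8)/1.710×10^-19 = 1.16×10^-6 m = 1.16×10^3 nm.

λ = 1.16×10^3 nm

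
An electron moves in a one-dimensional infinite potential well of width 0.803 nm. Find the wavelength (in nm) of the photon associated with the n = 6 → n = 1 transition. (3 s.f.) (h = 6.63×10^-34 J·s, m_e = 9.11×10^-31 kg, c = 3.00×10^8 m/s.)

E_1 = h²/(8m_eL²) = 9.354×10^-20 J, so ΔE = (6² − 1²)E_1 = 3.274×10^-18 J.
λ = hc/ΔE = (6.63×10^-34·3.00×10^8)/3.274×10^-18 = 6.08×10^-8 m = 60.8 nm.

λ = 60.8 nm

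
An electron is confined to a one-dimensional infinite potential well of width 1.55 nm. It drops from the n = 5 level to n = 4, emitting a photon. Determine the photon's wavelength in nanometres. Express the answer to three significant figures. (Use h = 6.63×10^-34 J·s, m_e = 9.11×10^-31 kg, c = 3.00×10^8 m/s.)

λ = 880 nm

E_1 = h²/(8m_eL²) = 2.510×10^-20 J, so ΔE = (5² − 4²)E_1 = 2.259×10^-19 J.
λ = hc/ΔE = (6.63×10^-34·3.00×10^8)/2.259×10^-19 = 8.80×10^-7 m = 880 nm.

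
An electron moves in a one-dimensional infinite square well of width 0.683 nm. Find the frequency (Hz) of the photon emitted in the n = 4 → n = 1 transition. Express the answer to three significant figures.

E_1 = h²/(8m_eL²) = 1.292×10^-19 J and ΔE = (4² − 1²)E_1 = 1.938×10^-18 J.
f = ΔE/h = 1.938×10^-18/6.626×10^-34 = 2.92×10^15 Hz.

f = 2.92×10^15 Hz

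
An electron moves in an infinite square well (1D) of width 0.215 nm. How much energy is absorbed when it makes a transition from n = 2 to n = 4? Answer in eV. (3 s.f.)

E_1 = h²/(8m_eL²) = 1.303×10^-18 J.
|ΔE| = |2² − 4²|·E_1 = 12·1.303×10^-18 J = 1.564×10^-17 J = 97.6 eV.

|ΔE| = 97.6 eV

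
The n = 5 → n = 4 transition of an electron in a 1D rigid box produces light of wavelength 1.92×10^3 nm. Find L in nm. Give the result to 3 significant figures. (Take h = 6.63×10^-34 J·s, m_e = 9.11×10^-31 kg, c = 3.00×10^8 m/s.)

The photon carries ΔE = hc/λ = 6.63×10^-34·3.00×10^8/1.92×10^-6 m = 1.036×10^-19 J.
Since ΔE = (5² − 4²)E_1, E_1 = 1.151×10^-20 J, and L = h/√(8m_eE_1) = 2.29×10^-9 m = 2.29 nm.

L = 2.29 nm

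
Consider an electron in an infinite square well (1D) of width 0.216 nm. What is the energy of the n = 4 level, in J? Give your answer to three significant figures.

For an infinite well E_n = n²h²/(8m_eL²), so E_1 = h²/(8m_eL²) = (6.626×10^-34)²/(8·9.109×10^-31·(2.16×10^-10 m)²) = 1.291×10^-18 J.
Then E_4 = 4²·E_1 = 16·1.291×10^-18 J = 2.07×10^-17 J.

E_4 = 2.07×10^-17 J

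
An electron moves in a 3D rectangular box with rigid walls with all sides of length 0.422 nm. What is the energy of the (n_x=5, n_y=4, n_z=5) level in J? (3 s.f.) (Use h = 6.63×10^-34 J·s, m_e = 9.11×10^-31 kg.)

E = 2.24×10^-17 J

For a 3D rectangular well E = (h²/8m_e)·Σ n_i²/L_i² = (6.63×10^-34)²/(8·9.11×10^-31) · [5²/(0.422 nm)² + 4²/(0.422 nm)² + 5²/(0.422 nm)²].
Evaluating gives E = 2.24×10^-17 J.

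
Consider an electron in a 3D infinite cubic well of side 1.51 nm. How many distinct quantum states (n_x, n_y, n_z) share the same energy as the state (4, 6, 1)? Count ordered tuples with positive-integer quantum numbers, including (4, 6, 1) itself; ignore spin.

degeneracy = 6

The level has n_x² + n_y² + n_z² = 53. The ordered positive-integer solutions are (1, 4, 6), (1, 6, 4), (4, 1, 6), (4, 6, 1), (6, 1, 4), (6, 4, 1).
That gives 6 states.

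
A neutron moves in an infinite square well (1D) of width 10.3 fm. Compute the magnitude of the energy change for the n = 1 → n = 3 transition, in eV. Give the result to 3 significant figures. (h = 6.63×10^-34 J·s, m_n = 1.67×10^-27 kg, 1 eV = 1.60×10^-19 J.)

|ΔE| = 1.55×10^7 eV

E_1 = h²/(8m_nL²) = 3.101×10^-13 J.
|ΔE| = |1² − 3²|·E_1 = 8·3.101×10^-13 J = 2.481×10^-12 J = 1.55×10^7 eV.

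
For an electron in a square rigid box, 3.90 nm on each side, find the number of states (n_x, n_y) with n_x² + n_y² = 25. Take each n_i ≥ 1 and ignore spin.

The level has n_x² + n_y² = 25. The ordered positive-integer solutions are (3, 4), (4, 3).
That gives 2 states.

degeneracy = 2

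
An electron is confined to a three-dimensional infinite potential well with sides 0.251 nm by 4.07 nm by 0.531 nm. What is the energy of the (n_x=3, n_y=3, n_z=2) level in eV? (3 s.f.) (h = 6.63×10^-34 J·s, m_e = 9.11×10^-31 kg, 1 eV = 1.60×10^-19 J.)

E = 59.4 eV

For a 3D rectangular well E = (h²/8m_e)·Σ n_i²/L_i² = (6.63×10^-34)²/(8·9.11×10^-31) · [3²/(0.251 nm)² + 3²/(4.07 nm)² + 2²/(0.531 nm)²].
Evaluating gives E = 9.505×10^-18 J = 59.4 eV.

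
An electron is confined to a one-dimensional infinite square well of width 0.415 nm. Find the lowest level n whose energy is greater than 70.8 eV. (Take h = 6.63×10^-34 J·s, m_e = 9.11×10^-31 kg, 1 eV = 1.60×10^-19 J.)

n = 6

E_1 = h²/(8m_eL²) = 3.502×10^-19 J = 2.189 eV.
Need n² > 70.8/2.189 = 32.34, i.e. n > 5.687.
The smallest integer satisfying this is n = 6.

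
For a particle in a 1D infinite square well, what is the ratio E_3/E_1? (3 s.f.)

9.00

E_n ∝ n², so E_3/E_1 = 3²/1² = 9/1 = 9.00.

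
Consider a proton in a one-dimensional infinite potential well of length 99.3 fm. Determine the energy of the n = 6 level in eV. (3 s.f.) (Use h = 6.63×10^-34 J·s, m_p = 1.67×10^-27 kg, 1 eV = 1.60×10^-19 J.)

E_6 = 7.51×10^5 eV

For an infinite well E_n = n²h²/(8m_pL²), so E_1 = h²/(8m_pL²) = (6.63×10^-34)²/(8·1.67×10^-27·(9.93×10^-14 m)²) = 3.337×10^-15 J.
Then E_6 = 6²·E_1 = 36·3.337×10^-15 J = 1.201×10^-13 J.
Converting, E_6 = 1.201×10^-13 J / (1.60×10^-19 J/eV) = 7.51×10^5 eV.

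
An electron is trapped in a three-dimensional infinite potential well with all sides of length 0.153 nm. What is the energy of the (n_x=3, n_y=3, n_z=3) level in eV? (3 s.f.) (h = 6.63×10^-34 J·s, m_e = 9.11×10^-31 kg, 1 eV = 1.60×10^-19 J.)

E = 435 eV

For a 3D rectangular well E = (h²/8m_e)·Σ n_i²/L_i² = (6.63×10^-34)²/(8·9.11×10^-31) · [3²/(0.153 nm)² + 3²/(0.153 nm)² + 3²/(0.153 nm)²].
Evaluating gives E = 6.957×10^-17 J = 435 eV.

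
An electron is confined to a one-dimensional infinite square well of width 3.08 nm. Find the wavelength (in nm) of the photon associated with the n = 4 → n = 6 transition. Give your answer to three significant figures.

E_1 = h²/(8m_eL²) = 6.351×10^-21 J, so ΔE = (6² − 4²)E_1 = 1.270×10^-19 J.
λ = hc/ΔE = (6.626×10^-34·2.998×10^8)/1.270×10^-19 = 1.56×10^-6 m = 1.56×10^3 nm.

λ = 1.56×10^3 nm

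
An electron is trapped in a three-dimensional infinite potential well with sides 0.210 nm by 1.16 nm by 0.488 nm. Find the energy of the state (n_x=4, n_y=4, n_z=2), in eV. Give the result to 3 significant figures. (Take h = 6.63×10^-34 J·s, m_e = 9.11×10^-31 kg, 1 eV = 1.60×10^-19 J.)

E = 148 eV

For a 3D rectangular well E = (h²/8m_e)·Σ n_i²/L_i² = (6.63×10^-34)²/(8·9.11×10^-31) · [4²/(0.210 nm)² + 4²/(1.16 nm)² + 2²/(0.488 nm)²].
Evaluating gives E = 2.361×10^-17 J = 148 eV.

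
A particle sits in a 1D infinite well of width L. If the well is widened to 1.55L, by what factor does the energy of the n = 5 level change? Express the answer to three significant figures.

E_n ∝ 1/L², so the energy scales by 1/1.55² = 0.416.

0.416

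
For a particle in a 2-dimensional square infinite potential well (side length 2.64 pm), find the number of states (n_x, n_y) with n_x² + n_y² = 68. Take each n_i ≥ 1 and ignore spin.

The level has n_x² + n_y² = 68. The ordered positive-integer solutions are (2, 8), (8, 2).
That gives 2 states.

degeneracy = 2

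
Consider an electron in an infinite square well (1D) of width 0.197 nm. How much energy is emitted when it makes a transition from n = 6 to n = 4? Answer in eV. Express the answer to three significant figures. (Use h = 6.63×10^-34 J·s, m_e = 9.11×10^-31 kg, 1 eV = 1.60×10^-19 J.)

|ΔE| = 194 eV

E_1 = h²/(8m_eL²) = 1.554×10^-18 J.
|ΔE| = |6² − 4²|·E_1 = 20·1.554×10^-18 J = 3.108×10^-17 J = 194 eV.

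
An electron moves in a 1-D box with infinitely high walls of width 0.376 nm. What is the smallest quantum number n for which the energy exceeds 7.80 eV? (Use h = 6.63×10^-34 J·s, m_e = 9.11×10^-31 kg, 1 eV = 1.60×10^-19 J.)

n = 2

E_1 = h²/(8m_eL²) = 4.266×10^-19 J = 2.666 eV.
Need n² > 7.80/2.666 = 2.926, i.e. n > 1.711.
The smallest integer satisfying this is n = 2.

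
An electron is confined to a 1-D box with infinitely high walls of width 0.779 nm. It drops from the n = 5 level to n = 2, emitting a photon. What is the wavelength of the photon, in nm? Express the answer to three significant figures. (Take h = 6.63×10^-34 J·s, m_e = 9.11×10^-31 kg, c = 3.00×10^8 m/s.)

λ = 95.3 nm

E_1 = h²/(8m_eL²) = 9.939×10^-20 J, so ΔE = (5² − 2²)E_1 = 2.087×10^-18 J.
λ = hc/ΔE = (6.63×10^-34·3.00×10^8)/2.087×10^-18 = 9.53×10^-8 m = 95.3 nm.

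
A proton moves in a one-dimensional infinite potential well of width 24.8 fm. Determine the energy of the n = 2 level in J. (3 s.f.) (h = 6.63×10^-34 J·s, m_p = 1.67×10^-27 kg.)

E_2 = 2.14×10^-13 J

For an infinite well E_n = n²h²/(8m_pL²), so E_1 = h²/(8m_pL²) = (6.63×10^-34)²/(8·1.67×10^-27·(2.48×10^-14 m)²) = 5.350×10^-14 J.
Then E_2 = 2²·E_1 = 4·5.350×10^-14 J = 2.14×10^-13 J.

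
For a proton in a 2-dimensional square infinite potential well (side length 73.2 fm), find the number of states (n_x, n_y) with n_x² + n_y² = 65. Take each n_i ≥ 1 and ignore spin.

degeneracy = 4

The level has n_x² + n_y² = 65. The ordered positive-integer solutions are (1, 8), (4, 7), (7, 4), (8, 1).
That gives 4 states.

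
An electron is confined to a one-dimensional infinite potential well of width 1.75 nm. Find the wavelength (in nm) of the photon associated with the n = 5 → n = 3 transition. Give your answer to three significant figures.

λ = 631 nm

E_1 = h²/(8m_eL²) = 1.967×10^-20 J, so ΔE = (5² − 3²)E_1 = 3.147×10^-19 J.
λ = hc/ΔE = (6.626×10^-34·2.998×10^8)/3.147×10^-19 = 6.31×10^-7 m = 631 nm.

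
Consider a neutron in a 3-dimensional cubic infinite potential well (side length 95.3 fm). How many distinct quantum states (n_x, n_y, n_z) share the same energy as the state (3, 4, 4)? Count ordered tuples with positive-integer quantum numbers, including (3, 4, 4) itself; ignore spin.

degeneracy = 9

The level has n_x² + n_y² + n_z² = 41. The ordered positive-integer solutions are (1, 2, 6), (1, 6, 2), (2, 1, 6), (2, 6, 1), (3, 4, 4), (4, 3, 4), (4, 4, 3), (6, 1, 2), (6, 2, 1).
That gives 9 states.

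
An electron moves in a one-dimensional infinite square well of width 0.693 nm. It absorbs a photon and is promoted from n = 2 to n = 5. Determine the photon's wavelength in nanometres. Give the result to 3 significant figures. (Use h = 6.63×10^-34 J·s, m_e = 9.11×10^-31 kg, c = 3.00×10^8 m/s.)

E_1 = h²/(8m_eL²) = 1.256×10^-19 J, so ΔE = (5² − 2²)E_1 = 2.638×10^-18 J.
λ = hc/ΔE = (6.63×10^-34·3.00×10^8)/2.638×10^-18 = 7.54×10^-8 m = 75.4 nm.

λ = 75.4 nm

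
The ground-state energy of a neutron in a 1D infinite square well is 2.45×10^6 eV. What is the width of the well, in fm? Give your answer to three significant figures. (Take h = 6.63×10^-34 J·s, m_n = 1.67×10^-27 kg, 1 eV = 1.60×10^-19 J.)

L = 9.16 fm

From E_n = n²h²/(8m_nL²), L = n·h/√(8m_nE_n).
E_1 = 2.45×10^6 eV = 3.920×10^-13 J, so L = 1·6.63×10^-34/√(8·1.67×10^-27·3.920×10^-13) = 9.16×10^-15 m = 9.16 fm.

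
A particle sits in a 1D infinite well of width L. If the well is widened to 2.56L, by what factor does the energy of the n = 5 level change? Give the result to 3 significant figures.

E_n ∝ 1/L², so the energy scales by 1/2.56² = 0.153.

0.153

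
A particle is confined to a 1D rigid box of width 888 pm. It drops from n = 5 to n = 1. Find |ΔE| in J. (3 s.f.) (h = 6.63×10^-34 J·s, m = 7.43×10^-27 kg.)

E_1 = h²/(8mL²) = 9.378×10^-24 J.
|ΔE| = |5² − 1²|·E_1 = 24·9.378×10^-24 J = 2.25×10^-22 J.

|ΔE| = 2.25×10^-22 J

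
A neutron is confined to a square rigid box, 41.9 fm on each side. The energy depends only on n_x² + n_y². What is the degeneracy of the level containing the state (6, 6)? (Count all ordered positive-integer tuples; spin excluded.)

The level has n_x² + n_y² = 72. The ordered positive-integer solutions are (6, 6).
That gives 1 state.

degeneracy = 1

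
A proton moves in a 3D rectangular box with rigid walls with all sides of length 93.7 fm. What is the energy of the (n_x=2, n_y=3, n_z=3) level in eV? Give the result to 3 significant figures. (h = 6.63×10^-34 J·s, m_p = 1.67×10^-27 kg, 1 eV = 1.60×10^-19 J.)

For a 3D rectangular well E = (h²/8m_p)·Σ n_i²/L_i² = (6.63×10^-34)²/(8·1.67×10^-27) · [2²/(93.7 fm)² + 3²/(93.7 fm)² + 3²/(93.7 fm)²].
Evaluating gives E = 8.244×10^-14 J = 5.15×10^5 eV.

E = 5.15×10^5 eV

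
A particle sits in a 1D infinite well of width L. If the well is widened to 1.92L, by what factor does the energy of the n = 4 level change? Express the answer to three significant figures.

E_n ∝ 1/L², so the energy scales by 1/1.92² = 0.271.

0.271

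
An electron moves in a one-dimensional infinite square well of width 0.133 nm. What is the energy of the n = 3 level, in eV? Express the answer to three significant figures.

E_3 = 191 eV

For an infinite well E_n = n²h²/(8m_eL²), so E_1 = h²/(8m_eL²) = (6.626×10^-34)²/(8·9.109×10^-31·(1.33×10^-10 m)²) = 3.406×10^-18 J.
Then E_3 = 3²·E_1 = 9·3.406×10^-18 J = 3.065×10^-17 J.
Converting, E_3 = 3.065×10^-17 J / (1.602×10^-19 J/eV) = 191 eV.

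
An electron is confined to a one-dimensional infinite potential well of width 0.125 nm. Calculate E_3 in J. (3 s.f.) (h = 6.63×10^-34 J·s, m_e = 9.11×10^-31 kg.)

For an infinite well E_n = n²h²/(8m_eL²), so E_1 = h²/(8m_eL²) = (6.63×10^-34)²/(8·9.11×10^-31·(1.25×10^-10 m)²) = 3.860×10^-18 J.
Then E_3 = 3²·E_1 = 9·3.860×10^-18 J = 3.47×10^-17 J.

E_3 = 3.47×10^-17 J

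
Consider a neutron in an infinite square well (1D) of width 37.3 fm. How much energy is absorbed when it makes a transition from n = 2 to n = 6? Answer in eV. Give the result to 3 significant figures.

E_1 = h²/(8m_nL²) = 2.355×10^-14 J.
|ΔE| = |2² − 6²|·E_1 = 32·2.355×10^-14 J = 7.536×10^-13 J = 4.70×10^6 eV.

|ΔE| = 4.70×10^6 eV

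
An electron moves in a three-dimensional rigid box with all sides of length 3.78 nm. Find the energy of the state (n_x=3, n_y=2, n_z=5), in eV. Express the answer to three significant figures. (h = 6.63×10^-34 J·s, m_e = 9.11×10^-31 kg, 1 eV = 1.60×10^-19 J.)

E = 1.00 eV

For a 3D rectangular well E = (h²/8m_e)·Σ n_i²/L_i² = (6.63×10^-34)²/(8·9.11×10^-31) · [3²/(3.78 nm)² + 2²/(3.78 nm)² + 5²/(3.78 nm)²].
Evaluating gives E = 1.604×10^-19 J = 1.00 eV.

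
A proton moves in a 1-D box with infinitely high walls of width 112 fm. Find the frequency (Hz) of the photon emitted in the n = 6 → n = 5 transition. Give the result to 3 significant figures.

E_1 = h²/(8m_pL²) = 2.615×10^-15 J and ΔE = (6² − 5²)E_1 = 2.877×10^-14 J.
f = ΔE/h = 2.877×10^-14/6.626×10^-34 = 4.34×10^19 Hz.

f = 4.34×10^19 Hz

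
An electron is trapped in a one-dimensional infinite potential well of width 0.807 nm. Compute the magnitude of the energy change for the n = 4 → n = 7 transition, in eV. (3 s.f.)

E_1 = h²/(8m_eL²) = 9.251×10^-20 J.
|ΔE| = |4² − 7²|·E_1 = 33·9.251×10^-20 J = 3.053×10^-18 J = 19.1 eV.

|ΔE| = 19.1 eV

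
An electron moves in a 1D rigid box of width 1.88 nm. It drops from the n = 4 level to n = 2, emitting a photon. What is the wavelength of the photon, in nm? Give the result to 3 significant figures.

λ = 971 nm

E_1 = h²/(8m_eL²) = 1.705×10^-20 J, so ΔE = (4² − 2²)E_1 = 2.046×10^-19 J.
λ = hc/ΔE = (6.626×10^-34·2.998×10^8)/2.046×10^-19 = 9.71×10^-7 m = 971 nm.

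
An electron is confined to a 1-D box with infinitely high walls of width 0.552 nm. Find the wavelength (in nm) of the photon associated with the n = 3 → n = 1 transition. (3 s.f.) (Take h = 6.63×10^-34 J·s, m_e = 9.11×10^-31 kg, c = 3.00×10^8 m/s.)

λ = 126 nm

E_1 = h²/(8m_eL²) = 1.979×10^-19 J, so ΔE = (3² − 1²)E_1 = 1.583×10^-18 J.
λ = hc/ΔE = (6.63×10^-34·3.00×10^8)/1.583×10^-18 = 1.26×10^-7 m = 126 nm.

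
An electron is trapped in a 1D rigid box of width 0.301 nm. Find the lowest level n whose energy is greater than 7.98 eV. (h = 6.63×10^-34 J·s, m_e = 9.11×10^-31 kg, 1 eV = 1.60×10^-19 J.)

n = 2

E_1 = h²/(8m_eL²) = 6.657×10^-19 J = 4.161 eV.
Need n² > 7.98/4.161 = 1.918, i.e. n > 1.385.
The smallest integer satisfying this is n = 2.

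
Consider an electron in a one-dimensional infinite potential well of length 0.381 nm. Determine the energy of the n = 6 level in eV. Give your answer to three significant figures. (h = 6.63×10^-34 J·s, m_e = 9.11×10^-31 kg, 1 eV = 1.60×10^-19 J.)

E_6 = 93.5 eV

For an infinite well E_n = n²h²/(8m_eL²), so E_1 = h²/(8m_eL²) = (6.63×10^-34)²/(8·9.11×10^-31·(3.81×10^-10 m)²) = 4.155×10^-19 J.
Then E_6 = 6²·E_1 = 36·4.155×10^-19 J = 1.496×10^-17 J.
Converting, E_6 = 1.496×10^-17 J / (1.60×10^-19 J/eV) = 93.5 eV.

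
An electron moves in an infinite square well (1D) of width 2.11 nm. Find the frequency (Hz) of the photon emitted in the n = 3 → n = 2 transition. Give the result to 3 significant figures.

E_1 = h²/(8m_eL²) = 1.353×10^-20 J and ΔE = (3² − 2²)E_1 = 6.765×10^-20 J.
f = ΔE/h = 6.765×10^-20/6.626×10^-34 = 1.02×10^14 Hz.

f = 1.02×10^14 Hz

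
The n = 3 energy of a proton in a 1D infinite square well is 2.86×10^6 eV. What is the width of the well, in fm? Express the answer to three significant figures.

From E_n = n²h²/(8m_pL²), L = n·h/√(8m_pE_n).
E_3 = 2.86×10^6 eV = 4.582×10^-13 J, so L = 3·6.626×10^-34/√(8·1.673×10^-27·4.582×10^-13) = 2.54×10^-14 m = 25.4 fm.

L = 25.4 fm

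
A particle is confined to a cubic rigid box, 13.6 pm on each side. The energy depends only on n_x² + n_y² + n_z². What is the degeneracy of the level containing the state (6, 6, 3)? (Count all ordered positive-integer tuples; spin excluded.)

The level has n_x² + n_y² + n_z² = 81. The ordered positive-integer solutions are (1, 4, 8), (1, 8, 4), (3, 6, 6), (4, 1, 8), (4, 4, 7), (4, 7, 4), (4, 8, 1), (6, 3, 6), (6, 6, 3), (7, 4, 4), (8, 1, 4), (8, 4, 1).
That gives 12 states.

degeneracy = 12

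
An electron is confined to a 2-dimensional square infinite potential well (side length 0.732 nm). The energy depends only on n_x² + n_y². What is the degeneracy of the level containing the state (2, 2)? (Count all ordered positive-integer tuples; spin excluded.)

The level has n_x² + n_y² = 8. The ordered positive-integer solutions are (2, 2).
That gives 1 state.

degeneracy = 1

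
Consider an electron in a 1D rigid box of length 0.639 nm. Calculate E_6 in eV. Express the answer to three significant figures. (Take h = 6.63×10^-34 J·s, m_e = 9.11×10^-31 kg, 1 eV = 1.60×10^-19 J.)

E_6 = 33.2 eV

For an infinite well E_n = n²h²/(8m_eL²), so E_1 = h²/(8m_eL²) = (6.63×10^-34)²/(8·9.11×10^-31·(6.39×10^-10 m)²) = 1.477×10^-19 J.
Then E_6 = 6²·E_1 = 36·1.477×10^-19 J = 5.317×10^-18 J.
Converting, E_6 = 5.317×10^-18 J / (1.60×10^-19 J/eV) = 33.2 eV.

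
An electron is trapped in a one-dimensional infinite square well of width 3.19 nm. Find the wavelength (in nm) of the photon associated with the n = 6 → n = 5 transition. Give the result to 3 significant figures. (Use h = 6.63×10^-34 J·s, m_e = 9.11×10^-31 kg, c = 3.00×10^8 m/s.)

λ = 3.05×10^3 nm

E_1 = h²/(8m_eL²) = 5.927×10^-21 J, so ΔE = (6² − 5²)E_1 = 6.520×10^-20 J.
λ = hc/ΔE = (6.63×10^-34·3.00×10^8)/6.520×10^-20 = 3.05×10^-6 m = 3.05×10^3 nm.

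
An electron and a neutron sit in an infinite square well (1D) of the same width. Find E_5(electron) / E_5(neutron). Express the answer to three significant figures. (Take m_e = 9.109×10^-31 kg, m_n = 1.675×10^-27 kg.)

E_n ∝ 1/m at fixed n and L, so the ratio is m_n/m_e = 1.675×10^-27/9.109×10^-31 = 1.84×10^3.

1.84×10^3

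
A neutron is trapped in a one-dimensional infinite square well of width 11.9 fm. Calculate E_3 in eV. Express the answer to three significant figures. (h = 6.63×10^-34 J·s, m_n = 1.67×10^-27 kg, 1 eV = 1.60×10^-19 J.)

For an infinite well E_n = n²h²/(8m_nL²), so E_1 = h²/(8m_nL²) = (6.63×10^-34)²/(8·1.67×10^-27·(1.19×10^-14 m)²) = 2.323×10^-13 J.
Then E_3 = 3²·E_1 = 9·2.323×10^-13 J = 2.091×10^-12 J.
Converting, E_3 = 2.091×10^-12 J / (1.60×10^-19 J/eV) = 1.31×10^7 eV.

E_3 = 1.31×10^7 eV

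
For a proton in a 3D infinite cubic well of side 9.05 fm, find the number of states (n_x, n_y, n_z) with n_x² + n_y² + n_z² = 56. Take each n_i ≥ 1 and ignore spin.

The level has n_x² + n_y² + n_z² = 56. The ordered positive-integer solutions are (2, 4, 6), (2, 6, 4), (4, 2, 6), (4, 6, 2), (6, 2, 4), (6, 4, 2).
That gives 6 states.

degeneracy = 6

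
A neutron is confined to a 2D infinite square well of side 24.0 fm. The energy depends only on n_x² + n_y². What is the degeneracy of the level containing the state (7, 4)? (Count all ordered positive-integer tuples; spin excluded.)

degeneracy = 4

The level has n_x² + n_y² = 65. The ordered positive-integer solutions are (1, 8), (4, 7), (7, 4), (8, 1).
That gives 4 states.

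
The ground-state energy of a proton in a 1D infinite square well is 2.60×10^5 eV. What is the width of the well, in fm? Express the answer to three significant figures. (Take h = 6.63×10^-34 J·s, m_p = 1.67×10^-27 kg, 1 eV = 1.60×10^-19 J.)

From E_n = n²h²/(8m_pL²), L = n·h/√(8m_pE_n).
E_1 = 2.60×10^5 eV = 4.160×10^-14 J, so L = 1·6.63×10^-34/√(8·1.67×10^-27·4.160×10^-14) = 2.81×10^-14 m = 28.1 fm.

L = 28.1 fm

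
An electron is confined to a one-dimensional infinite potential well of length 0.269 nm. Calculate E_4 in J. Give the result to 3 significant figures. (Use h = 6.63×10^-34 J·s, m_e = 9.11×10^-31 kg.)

E_4 = 1.33×10^-17 J

For an infinite well E_n = n²h²/(8m_eL²), so E_1 = h²/(8m_eL²) = (6.63×10^-34)²/(8·9.11×10^-31·(2.69×10^-10 m)²) = 8.335×10^-19 J.
Then E_4 = 4²·E_1 = 16·8.335×10^-19 J = 1.33×10^-17 J.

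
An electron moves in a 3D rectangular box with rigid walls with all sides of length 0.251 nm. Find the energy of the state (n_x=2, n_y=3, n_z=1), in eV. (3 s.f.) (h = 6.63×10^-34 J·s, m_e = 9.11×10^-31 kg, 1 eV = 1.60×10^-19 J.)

E = 83.8 eV

For a 3D rectangular well E = (h²/8m_e)·Σ n_i²/L_i² = (6.63×10^-34)²/(8·9.11×10^-31) · [2²/(0.251 nm)² + 3²/(0.251 nm)² + 1²/(0.251 nm)²].
Evaluating gives E = 1.340×10^-17 J = 83.8 eV.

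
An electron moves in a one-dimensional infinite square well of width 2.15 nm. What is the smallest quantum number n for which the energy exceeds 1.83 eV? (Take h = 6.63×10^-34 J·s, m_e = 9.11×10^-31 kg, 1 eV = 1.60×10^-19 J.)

n = 5

E_1 = h²/(8m_eL²) = 1.305×10^-20 J = 0.08156 eV.
Need n² > 1.83/0.08156 = 22.44, i.e. n > 4.737.
The smallest integer satisfying this is n = 5.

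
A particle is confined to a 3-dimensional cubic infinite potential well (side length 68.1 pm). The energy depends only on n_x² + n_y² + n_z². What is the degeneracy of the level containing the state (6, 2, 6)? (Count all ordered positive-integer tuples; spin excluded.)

The level has n_x² + n_y² + n_z² = 76. The ordered positive-integer solutions are (2, 6, 6), (6, 2, 6), (6, 6, 2).
That gives 3 states.

degeneracy = 3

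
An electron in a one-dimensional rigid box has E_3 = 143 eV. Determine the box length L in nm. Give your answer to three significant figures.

From E_n = n²h²/(8m_eL²), L = n·h/√(8m_eE_n).
E_3 = 143 eV = 2.291×10^-17 J, so L = 3·6.626×10^-34/√(8·9.109×10^-31·2.291×10^-17) = 1.54×10^-10 m = 0.154 nm.

L = 0.154 nm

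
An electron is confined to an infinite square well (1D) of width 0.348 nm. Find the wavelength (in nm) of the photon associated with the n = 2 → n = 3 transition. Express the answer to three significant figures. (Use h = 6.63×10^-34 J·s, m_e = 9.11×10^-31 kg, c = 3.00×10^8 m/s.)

λ = 79.9 nm

E_1 = h²/(8m_eL²) = 4.980×10^-19 J, so ΔE = (3² − 2²)E_1 = 2.490×10^-18 J.
λ = hc/ΔE = (6.63×10^-34·3.00×10^8)/2.490×10^-18 = 7.99×10^-8 m = 79.9 nm.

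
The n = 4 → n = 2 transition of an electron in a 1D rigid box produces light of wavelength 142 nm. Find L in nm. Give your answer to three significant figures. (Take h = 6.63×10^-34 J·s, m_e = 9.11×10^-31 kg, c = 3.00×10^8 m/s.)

L = 0.719 nm

The photon carries ΔE = hc/λ = 6.63×10^-34·3.00×10^8/1.42×10^-7 m = 1.401×10^-18 J.
Since ΔE = (4² − 2²)E_1, E_1 = 1.167×10^-19 J, and L = h/√(8m_eE_1) = 7.19×10^-10 m = 0.719 nm.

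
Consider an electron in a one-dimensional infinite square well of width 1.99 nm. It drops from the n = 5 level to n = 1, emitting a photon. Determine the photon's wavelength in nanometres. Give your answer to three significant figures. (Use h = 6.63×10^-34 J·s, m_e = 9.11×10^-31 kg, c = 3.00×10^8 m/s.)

λ = 544 nm

E_1 = h²/(8m_eL²) = 1.523×10^-20 J, so ΔE = (5² − 1²)E_1 = 3.655×10^-19 J.
λ = hc/ΔE = (6.63×10^-34·3.00×10^8)/3.655×10^-19 = 5.44×10^-7 m = 544 nm.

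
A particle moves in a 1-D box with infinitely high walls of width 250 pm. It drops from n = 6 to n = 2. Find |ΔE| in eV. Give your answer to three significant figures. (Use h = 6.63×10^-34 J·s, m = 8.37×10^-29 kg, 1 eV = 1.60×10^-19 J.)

|ΔE| = 2.10 eV

E_1 = h²/(8mL²) = 1.050×10^-20 J.
|ΔE| = |6² − 2²|·E_1 = 32·1.050×10^-20 J = 3.360×10^-19 J = 2.10 eV.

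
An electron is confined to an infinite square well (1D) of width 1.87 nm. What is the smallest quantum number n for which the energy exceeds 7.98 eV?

E_1 = h²/(8m_eL²) = 1.723×10^-20 J = 0.1076 eV.
Need n² > 7.98/0.1076 = 74.16, i.e. n > 8.612.
The smallest integer satisfying this is n = 9.

n = 9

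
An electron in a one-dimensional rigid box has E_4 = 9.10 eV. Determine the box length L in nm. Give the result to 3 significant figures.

From E_n = n²h²/(8m_eL²), L = n·h/√(8m_eE_n).
E_4 = 9.10 eV = 1.458×10^-18 J, so L = 4·6.626×10^-34/√(8·9.109×10^-31·1.458×10^-18) = 8.13×10^-10 m = 0.813 nm.

L = 0.813 nm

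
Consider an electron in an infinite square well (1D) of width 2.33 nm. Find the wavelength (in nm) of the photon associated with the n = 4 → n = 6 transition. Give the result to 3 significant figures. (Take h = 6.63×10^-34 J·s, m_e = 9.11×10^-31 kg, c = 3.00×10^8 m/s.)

λ = 895 nm

E_1 = h²/(8m_eL²) = 1.111×10^-20 J, so ΔE = (6² − 4²)E_1 = 2.222×10^-19 J.
λ = hc/ΔE = (6.63×10^-34·3.00×10^8)/2.222×10^-19 = 8.95×10^-7 m = 895 nm.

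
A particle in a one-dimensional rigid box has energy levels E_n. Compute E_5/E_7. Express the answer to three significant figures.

E_n ∝ n², so E_5/E_7 = 5²/7² = 25/49 = 0.510.

0.510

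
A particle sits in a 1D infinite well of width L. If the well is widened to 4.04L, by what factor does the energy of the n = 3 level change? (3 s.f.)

E_n ∝ 1/L², so the energy scales by 1/4.04² = 0.0613.

0.0613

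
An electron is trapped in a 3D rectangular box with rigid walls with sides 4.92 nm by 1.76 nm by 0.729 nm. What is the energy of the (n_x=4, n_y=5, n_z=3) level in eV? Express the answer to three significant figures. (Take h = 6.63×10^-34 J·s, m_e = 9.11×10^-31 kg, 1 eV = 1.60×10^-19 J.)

E = 9.68 eV

For a 3D rectangular well E = (h²/8m_e)·Σ n_i²/L_i² = (6.63×10^-34)²/(8·9.11×10^-31) · [4²/(4.92 nm)² + 5²/(1.76 nm)² + 3²/(0.729 nm)²].
Evaluating gives E = 1.548×10^-18 J = 9.68 eV.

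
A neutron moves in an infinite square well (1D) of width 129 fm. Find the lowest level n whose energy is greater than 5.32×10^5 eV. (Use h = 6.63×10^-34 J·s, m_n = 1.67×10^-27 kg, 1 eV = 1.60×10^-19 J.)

n = 7

E_1 = h²/(8m_nL²) = 1.977×10^-15 J = 1.236×10^4 eV.
Need n² > 5.32×10^5/1.236×10^4 = 43.04, i.e. n > 6.560.
The smallest integer satisfying this is n = 7.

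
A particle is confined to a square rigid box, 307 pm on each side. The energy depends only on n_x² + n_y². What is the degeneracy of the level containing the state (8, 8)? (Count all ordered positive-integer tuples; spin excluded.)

The level has n_x² + n_y² = 128. The ordered positive-integer solutions are (8, 8).
That gives 1 state.

degeneracy = 1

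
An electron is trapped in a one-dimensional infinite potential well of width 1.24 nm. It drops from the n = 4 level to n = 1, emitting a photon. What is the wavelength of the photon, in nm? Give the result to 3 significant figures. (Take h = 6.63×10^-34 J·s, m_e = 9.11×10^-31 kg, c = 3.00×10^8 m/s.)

E_1 = h²/(8m_eL²) = 3.923×10^-20 J, so ΔE = (4² − 1²)E_1 = 5.884×10^-19 J.
λ = hc/ΔE = (6.63×10^-34·3.00×10^8)/5.884×10^-19 = 3.38×10^-7 m = 338 nm.

λ = 338 nm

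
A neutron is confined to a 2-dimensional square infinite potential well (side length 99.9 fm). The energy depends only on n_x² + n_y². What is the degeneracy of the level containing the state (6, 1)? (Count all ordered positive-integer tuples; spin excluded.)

degeneracy = 2

The level has n_x² + n_y² = 37. The ordered positive-integer solutions are (1, 6), (6, 1).
That gives 2 states.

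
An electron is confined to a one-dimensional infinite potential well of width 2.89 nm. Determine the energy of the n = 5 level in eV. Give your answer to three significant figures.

E_5 = 1.13 eV

For an infinite well E_n = n²h²/(8m_eL²), so E_1 = h²/(8m_eL²) = (6.626×10^-34)²/(8·9.109×10^-31·(2.89×10^-9 m)²) = 7.214×10^-21 J.
Then E_5 = 5²·E_1 = 25·7.214×10^-21 J = 1.804×10^-19 J.
Converting, E_5 = 1.804×10^-19 J / (1.602×10^-19 J/eV) = 1.13 eV.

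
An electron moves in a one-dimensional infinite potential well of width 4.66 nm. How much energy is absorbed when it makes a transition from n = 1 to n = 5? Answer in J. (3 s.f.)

E_1 = h²/(8m_eL²) = 2.774×10^-21 J.
|ΔE| = |1² − 5²|·E_1 = 24·2.774×10^-21 J = 6.66×10^-20 J.

|ΔE| = 6.66×10^-20 J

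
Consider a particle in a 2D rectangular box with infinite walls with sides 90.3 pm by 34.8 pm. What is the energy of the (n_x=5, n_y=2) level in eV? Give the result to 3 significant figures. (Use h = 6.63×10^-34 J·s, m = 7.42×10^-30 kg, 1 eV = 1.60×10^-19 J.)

For a 2D rectangular well E = (h²/8m)·Σ n_i²/L_i² = (6.63×10^-34)²/(8·7.42×10^-30) · [5²/(90.3 pm)² + 2²/(34.8 pm)²].
Evaluating gives E = 4.716×10^-17 J = 295 eV.

E = 295 eV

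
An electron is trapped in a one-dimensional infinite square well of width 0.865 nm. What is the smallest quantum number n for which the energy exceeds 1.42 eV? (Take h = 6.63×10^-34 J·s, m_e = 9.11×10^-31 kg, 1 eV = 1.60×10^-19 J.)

n = 2

E_1 = h²/(8m_eL²) = 8.061×10^-20 J = 0.5038 eV.
Need n² > 1.42/0.5038 = 2.819, i.e. n > 1.679.
The smallest integer satisfying this is n = 2.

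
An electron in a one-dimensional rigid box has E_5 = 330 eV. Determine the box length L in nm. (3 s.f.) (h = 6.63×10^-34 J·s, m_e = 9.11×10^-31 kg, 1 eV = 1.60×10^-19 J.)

L = 0.169 nm

From E_n = n²h²/(8m_eL²), L = n·h/√(8m_eE_n).
E_5 = 330 eV = 5.280×10^-17 J, so L = 5·6.63×10^-34/√(8·9.11×10^-31·5.280×10^-17) = 1.69×10^-10 m = 0.169 nm.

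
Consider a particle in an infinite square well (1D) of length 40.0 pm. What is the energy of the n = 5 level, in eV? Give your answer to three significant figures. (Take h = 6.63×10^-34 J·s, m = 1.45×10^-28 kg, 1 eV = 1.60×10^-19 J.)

E_5 = 37.0 eV

For an infinite well E_n = n²h²/(8mL²), so E_1 = h²/(8mL²) = (6.63×10^-34)²/(8·1.45×10^-28·(4.00×10^-11 m)²) = 2.368×10^-19 J.
Then E_5 = 5²·E_1 = 25·2.368×10^-19 J = 5.920×10^-18 J.
Converting, E_5 = 5.920×10^-18 J / (1.60×10^-19 J/eV) = 37.0 eV.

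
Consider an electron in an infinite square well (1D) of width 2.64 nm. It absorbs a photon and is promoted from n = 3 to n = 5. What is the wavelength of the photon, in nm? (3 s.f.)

E_1 = h²/(8m_eL²) = 8.644×10^-21 J, so ΔE = (5² − 3²)E_1 = 1.383×10^-19 J.
λ = hc/ΔE = (6.626×10^-34·2.998×10^8)/1.383×10^-19 = 1.44×10^-6 m = 1.44×10^3 nm.

λ = 1.44×10^3 nm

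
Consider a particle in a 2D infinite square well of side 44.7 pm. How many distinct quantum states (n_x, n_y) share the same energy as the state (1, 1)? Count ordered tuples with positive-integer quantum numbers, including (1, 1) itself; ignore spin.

degeneracy = 1

The level has n_x² + n_y² = 2. The ordered positive-integer solutions are (1, 1).
That gives 1 state.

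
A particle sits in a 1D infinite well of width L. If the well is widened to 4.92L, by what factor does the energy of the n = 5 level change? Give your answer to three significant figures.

0.0413

E_n ∝ 1/L², so the energy scales by 1/4.92² = 0.0413.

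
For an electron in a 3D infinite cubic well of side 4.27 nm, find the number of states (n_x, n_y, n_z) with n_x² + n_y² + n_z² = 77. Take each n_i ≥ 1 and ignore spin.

degeneracy = 12

The level has n_x² + n_y² + n_z² = 77. The ordered positive-integer solutions are (2, 3, 8), (2, 8, 3), (3, 2, 8), (3, 8, 2), (4, 5, 6), (4, 6, 5), (5, 4, 6), (5, 6, 4), (6, 4, 5), (6, 5, 4), (8, 2, 3), (8, 3, 2).
That gives 12 states.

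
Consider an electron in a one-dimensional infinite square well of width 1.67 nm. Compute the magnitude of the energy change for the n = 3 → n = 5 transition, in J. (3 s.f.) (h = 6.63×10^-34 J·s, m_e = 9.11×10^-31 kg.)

E_1 = h²/(8m_eL²) = 2.163×10^-20 J.
|ΔE| = |3² − 5²|·E_1 = 16·2.163×10^-20 J = 3.46×10^-19 J.

|ΔE| = 3.46×10^-19 J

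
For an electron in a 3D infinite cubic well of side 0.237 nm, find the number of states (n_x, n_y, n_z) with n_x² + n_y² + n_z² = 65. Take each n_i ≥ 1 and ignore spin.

degeneracy = 6

The level has n_x² + n_y² + n_z² = 65. The ordered positive-integer solutions are (2, 5, 6), (2, 6, 5), (5, 2, 6), (5, 6, 2), (6, 2, 5), (6, 5, 2).
That gives 6 states.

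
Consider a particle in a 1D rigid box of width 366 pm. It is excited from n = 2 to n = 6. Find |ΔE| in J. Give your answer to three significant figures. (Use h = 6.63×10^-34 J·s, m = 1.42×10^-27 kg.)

|ΔE| = 9.24×10^-21 J

E_1 = h²/(8mL²) = 2.889×10^-22 J.
|ΔE| = |2² − 6²|·E_1 = 32·2.889×10^-22 J = 9.24×10^-21 J.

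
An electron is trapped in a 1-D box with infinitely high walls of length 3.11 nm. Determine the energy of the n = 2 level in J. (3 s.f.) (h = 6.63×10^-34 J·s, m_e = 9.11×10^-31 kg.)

For an infinite well E_n = n²h²/(8m_eL²), so E_1 = h²/(8m_eL²) = (6.63×10^-34)²/(8·9.11×10^-31·(3.11×10^-9 m)²) = 6.236×10^-21 J.
Then E_2 = 2²·E_1 = 4·6.236×10^-21 J = 2.49×10^-20 J.

E_2 = 2.49×10^-20 J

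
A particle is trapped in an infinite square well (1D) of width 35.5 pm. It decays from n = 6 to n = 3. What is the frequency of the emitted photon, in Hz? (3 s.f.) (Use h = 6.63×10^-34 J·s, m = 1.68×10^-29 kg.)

f = 1.06×10^17 Hz

E_1 = h²/(8mL²) = 2.595×10^-18 J and ΔE = (6² − 3²)E_1 = 7.006×10^-17 J.
f = ΔE/h = 7.006×10^-17/6.63×10^-34 = 1.06×10^17 Hz.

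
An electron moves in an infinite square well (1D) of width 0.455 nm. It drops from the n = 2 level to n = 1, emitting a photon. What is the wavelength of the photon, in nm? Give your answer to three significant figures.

λ = 228 nm

E_1 = h²/(8m_eL²) = 2.910×10^-19 J, so ΔE = (2² − 1²)E_1 = 8.730×10^-19 J.
λ = hc/ΔE = (6.626×10^-34·2.998×10^8)/8.730×10^-19 = 2.28×10^-7 m = 228 nm.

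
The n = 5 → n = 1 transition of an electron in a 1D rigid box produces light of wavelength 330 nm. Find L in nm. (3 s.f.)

The photon carries ΔE = hc/λ = 6.626×10^-34·2.998×10^8/3.30×10^-7 m = 6.020×10^-19 J.
Since ΔE = (5² − 1²)E_1, E_1 = 2.508×10^-20 J, and L = h/√(8m_eE_1) = 1.55×10^-9 m = 1.55 nm.

L = 1.55 nm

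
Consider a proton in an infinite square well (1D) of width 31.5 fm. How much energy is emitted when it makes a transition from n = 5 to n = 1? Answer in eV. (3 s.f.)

|ΔE| = 4.95×10^6 eV

E_1 = h²/(8m_pL²) = 3.306×10^-14 J.
|ΔE| = |5² − 1²|·E_1 = 24·3.306×10^-14 J = 7.934×10^-13 J = 4.95×10^6 eV.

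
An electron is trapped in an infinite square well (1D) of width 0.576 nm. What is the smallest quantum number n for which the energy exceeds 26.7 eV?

n = 5

E_1 = h²/(8m_eL²) = 1.816×10^-19 J = 1.134 eV.
Need n² > 26.7/1.134 = 23.54, i.e. n > 4.852.
The smallest integer satisfying this is n = 5.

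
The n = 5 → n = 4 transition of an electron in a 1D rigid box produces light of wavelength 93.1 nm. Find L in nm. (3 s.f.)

The photon carries ΔE = hc/λ = 6.626×10^-34·2.998×10^8/9.31×10^-8 m = 2.134×10^-18 J.
Since ΔE = (5² − 4²)E_1, E_1 = 2.371×10^-19 J, and L = h/√(8m_eE_1) = 5.04×10^-10 m = 0.504 nm.

L = 0.504 nm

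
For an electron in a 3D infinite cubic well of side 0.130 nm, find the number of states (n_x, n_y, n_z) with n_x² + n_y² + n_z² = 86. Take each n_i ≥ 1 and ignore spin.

The level has n_x² + n_y² + n_z² = 86. The ordered positive-integer solutions are (1, 2, 9), (1, 6, 7), (1, 7, 6), (1, 9, 2), (2, 1, 9), (2, 9, 1), (5, 5, 6), (5, 6, 5), (6, 1, 7), (6, 5, 5), (6, 7, 1), (7, 1, 6), (7, 6, 1), (9, 1, 2), (9, 2, 1).
That gives 15 states.

degeneracy = 15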